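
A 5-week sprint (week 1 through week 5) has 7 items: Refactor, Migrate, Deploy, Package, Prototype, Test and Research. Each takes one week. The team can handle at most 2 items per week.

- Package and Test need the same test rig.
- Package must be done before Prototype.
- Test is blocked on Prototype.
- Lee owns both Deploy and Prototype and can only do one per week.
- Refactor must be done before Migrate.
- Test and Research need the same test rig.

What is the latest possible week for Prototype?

week 4

Precedence pushes Prototype to at least week 2; downstream work caps Prototype at week 4.
Prototype at week 4 is achievable: Migrate=week 2; Prototype=week 4; Refactor=week 1; Test=week 5; Package=week 1; Research=week 3; Deploy=week 2.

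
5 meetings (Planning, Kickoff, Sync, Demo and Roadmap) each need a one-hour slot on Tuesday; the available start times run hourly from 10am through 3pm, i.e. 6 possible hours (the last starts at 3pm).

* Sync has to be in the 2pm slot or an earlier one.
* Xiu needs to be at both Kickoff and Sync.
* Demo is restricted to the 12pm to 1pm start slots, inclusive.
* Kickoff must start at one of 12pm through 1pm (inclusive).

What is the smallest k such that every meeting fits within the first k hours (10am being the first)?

Kickoff can't be placed before 12pm — that is hour 3 counting from 10am — so the schedule must run through at least 3 hours.
3 works (last occupied hour: 12pm): for example Sync=10am; Roadmap=10am; Planning=10am; Kickoff=12pm; Demo=12pm.

3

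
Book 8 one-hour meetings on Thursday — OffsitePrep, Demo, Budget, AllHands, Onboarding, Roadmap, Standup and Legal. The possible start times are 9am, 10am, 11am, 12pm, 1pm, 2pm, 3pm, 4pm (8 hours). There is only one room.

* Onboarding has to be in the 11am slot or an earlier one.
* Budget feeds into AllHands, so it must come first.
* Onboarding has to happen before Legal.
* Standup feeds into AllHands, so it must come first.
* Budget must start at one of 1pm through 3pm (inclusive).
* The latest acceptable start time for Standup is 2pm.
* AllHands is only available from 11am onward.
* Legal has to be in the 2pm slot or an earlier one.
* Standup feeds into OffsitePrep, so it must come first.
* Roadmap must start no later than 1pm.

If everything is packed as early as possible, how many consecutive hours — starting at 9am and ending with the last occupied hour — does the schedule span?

The precedence chain requires at least 2 distinct hours.
With at most 1 per hour and 8 meetings, at least 8 hours are needed.
Propagating the time windows through the other constraints, AllHands can't land before 2pm — that is hour 6 counting from 9am — so the schedule must run through at least 6 hours.
8 works (last occupied hour: 4pm): for example Demo in 4pm; Roadmap in 10am; Onboarding in 9am; Standup in 11am; Budget in 1pm; OffsitePrep in 3pm; Legal in 12pm; AllHands in 2pm.

8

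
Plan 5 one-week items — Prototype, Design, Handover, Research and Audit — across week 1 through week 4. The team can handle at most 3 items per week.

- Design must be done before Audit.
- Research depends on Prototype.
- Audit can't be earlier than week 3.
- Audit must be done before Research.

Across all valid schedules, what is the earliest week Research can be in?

Precedence pushes Research to at least week 4.
Research at week 4 is achievable: Audit -> week 3, Prototype -> week 1, Research -> week 4, Design -> week 1, Handover -> week 1.

week 4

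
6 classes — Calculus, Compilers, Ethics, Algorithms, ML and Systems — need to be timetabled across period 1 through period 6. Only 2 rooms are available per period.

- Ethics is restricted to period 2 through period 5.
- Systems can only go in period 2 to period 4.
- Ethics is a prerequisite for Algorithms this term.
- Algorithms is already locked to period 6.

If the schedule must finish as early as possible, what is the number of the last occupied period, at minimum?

The precedence chain requires at least 2 distinct periods.
With at most 2 per period and 6 classes, at least 3 periods are needed.
Algorithms can't be placed before period 6, so the schedule must run through at least period 6.
6 works (last occupied period: period 6): for example Systems=period 2, ML=period 3, Ethics=period 2, Compilers=period 1, Algorithms=period 6, Calculus=period 1.

6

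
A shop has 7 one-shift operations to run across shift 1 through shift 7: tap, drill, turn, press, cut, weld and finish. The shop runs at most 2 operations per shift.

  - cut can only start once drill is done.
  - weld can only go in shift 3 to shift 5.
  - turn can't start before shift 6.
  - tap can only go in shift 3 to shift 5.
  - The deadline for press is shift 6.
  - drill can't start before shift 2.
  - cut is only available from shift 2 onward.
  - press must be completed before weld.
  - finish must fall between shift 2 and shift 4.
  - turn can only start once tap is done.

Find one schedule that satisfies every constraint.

weld in shift 3, finish in shift 2, press in shift 1, turn in shift 6, drill in shift 2, cut in shift 4, tap in shift 3

Checking: press(shift 1) before weld(shift 3); drill(shift 2) before cut(shift 4); tap(shift 3) before turn(shift 6); turn=shift 6 in [shift 6,shift 7]; cut=shift 4 in [shift 2,shift 7]; drill=shift 2 in [shift 2,shift 7]; finish=shift 2 in [shift 2,shift 4]; tap=shift 3 in [shift 3,shift 5]; weld=shift 3 in [shift 3,shift 5]; press=shift 1 in [shift 1,shift 6]; max 2 per shift (cap 2).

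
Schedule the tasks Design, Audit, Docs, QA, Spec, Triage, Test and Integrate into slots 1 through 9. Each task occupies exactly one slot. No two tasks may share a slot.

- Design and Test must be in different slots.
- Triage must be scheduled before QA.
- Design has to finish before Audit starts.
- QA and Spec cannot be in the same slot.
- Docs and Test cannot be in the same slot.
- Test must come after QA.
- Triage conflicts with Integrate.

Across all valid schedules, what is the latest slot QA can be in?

Precedence pushes QA to at least 2; downstream work caps QA at 8.
QA at 8 is achievable: QA in 8; Spec in 5; Docs in 4; Design in 1; Audit in 2; Triage in 3; Test in 9; Integrate in 6.

8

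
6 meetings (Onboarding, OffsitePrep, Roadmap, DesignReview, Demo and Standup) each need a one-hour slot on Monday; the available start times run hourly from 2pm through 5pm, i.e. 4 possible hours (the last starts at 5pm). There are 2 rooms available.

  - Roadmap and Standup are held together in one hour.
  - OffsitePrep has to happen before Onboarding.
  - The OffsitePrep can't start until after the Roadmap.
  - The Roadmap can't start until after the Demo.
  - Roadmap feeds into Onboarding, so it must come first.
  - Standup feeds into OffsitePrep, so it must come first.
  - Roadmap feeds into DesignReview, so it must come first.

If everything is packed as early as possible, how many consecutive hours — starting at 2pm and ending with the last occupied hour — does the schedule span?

4 hours

The precedence chain requires at least 4 distinct hours.
With at most 2 per hour and 6 meetings, at least 3 hours are needed.
4 works (last occupied hour: 5pm): for example Demo -> 2pm, Roadmap -> 3pm, DesignReview -> 4pm, Standup -> 3pm, Onboarding -> 5pm, OffsitePrep -> 4pm.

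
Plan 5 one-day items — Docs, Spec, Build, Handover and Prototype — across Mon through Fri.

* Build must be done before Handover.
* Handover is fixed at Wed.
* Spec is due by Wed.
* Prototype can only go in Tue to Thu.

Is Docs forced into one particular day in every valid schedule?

No

Docs can be Mon (e.g. Build -> Mon; Spec -> Mon; Prototype -> Tue; Handover -> Wed; Docs -> Mon) or Tue (e.g. Docs -> Tue, Prototype -> Tue, Spec -> Mon, Build -> Mon, Handover -> Wed).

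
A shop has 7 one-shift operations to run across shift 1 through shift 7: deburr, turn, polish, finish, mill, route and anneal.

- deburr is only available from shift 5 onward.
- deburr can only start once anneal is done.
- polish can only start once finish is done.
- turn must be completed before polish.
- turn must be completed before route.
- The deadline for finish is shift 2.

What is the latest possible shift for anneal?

Downstream work caps anneal at shift 6.
anneal at shift 6 is achievable: turn=shift 1, route=shift 2, polish=shift 2, mill=shift 1, deburr=shift 7, anneal=shift 6, finish=shift 1.

shift 6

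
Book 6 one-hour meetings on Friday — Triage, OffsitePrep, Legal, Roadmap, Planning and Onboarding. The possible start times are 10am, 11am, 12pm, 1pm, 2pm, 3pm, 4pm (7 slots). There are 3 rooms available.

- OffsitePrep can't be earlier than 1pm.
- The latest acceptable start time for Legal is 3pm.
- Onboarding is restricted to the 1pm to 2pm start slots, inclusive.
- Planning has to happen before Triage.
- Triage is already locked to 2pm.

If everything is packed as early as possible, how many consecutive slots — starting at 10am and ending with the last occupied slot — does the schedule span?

The precedence chain requires at least 2 distinct slots.
With at most 3 per slot and 6 meetings, at least 2 slots are needed.
Triage can't be placed before 2pm — that is slot 5 counting from 10am — so the schedule must run through at least 5 slots.
5 works (last occupied slot: 2pm): for example Roadmap in 10am, Onboarding in 1pm, OffsitePrep in 1pm, Legal in 10am, Planning in 10am, Triage in 2pm.

5 slots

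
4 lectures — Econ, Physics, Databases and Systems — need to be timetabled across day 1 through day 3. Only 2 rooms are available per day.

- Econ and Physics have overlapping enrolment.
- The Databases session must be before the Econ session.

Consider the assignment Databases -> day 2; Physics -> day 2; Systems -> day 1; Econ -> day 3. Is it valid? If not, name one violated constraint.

Econ and Physics have overlapping enrolment — holds.
Only 2 rooms are available per day — holds.
The Databases session must be before the Econ session — holds.

Valid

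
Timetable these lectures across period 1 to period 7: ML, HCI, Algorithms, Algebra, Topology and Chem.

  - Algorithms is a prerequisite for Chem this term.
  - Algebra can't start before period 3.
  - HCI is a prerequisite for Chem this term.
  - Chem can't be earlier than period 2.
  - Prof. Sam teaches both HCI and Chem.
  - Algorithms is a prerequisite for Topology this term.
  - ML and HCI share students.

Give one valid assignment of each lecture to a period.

ML -> period 2; HCI -> period 1; Algorithms -> period 1; Algebra -> period 3; Topology -> period 2; Chem -> period 2

Checking: Algorithms(period 1) before Chem(period 2); HCI(period 1) before Chem(period 2); Algorithms(period 1) before Topology(period 2); ML(period 2) != HCI(period 1); HCI(period 1) != Chem(period 2); Chem=period 2 in [period 2,period 7]; Algebra=period 3 in [period 3,period 7].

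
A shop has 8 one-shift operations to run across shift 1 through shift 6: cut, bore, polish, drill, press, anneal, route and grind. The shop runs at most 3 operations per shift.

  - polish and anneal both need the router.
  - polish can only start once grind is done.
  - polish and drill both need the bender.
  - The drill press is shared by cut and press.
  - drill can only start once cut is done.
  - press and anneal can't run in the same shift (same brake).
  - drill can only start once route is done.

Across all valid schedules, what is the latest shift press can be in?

shift 6

press at shift 6 is achievable: anneal in shift 2, polish in shift 3, drill in shift 2, press in shift 6, cut in shift 1, bore in shift 2, route in shift 1, grind in shift 1.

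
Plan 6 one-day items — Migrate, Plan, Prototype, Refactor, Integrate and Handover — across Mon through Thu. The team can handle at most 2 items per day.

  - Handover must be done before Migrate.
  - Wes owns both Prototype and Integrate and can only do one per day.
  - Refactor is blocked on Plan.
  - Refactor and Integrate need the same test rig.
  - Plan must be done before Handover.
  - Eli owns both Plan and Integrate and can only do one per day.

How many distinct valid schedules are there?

Splitting on Migrate: it can be Wed (14), Thu (36). Listing each branch's schedules as (Plan, Prototype, Refactor, Integrate, Handover):
Migrate=Wed: (Mon,Mon,Tue,Wed,Tue) (Mon,Mon,Tue,Thu,Tue) (Mon,Mon,Wed,Tue,Tue) (Mon,Mon,Wed,Thu,Tue) (Mon,Mon,Thu,Tue,Tue) (Mon,Mon,Thu,Wed,Tue) (Mon,Tue,Wed,Thu,Tue) (Mon,Tue,Thu,Wed,Tue) (Mon,Wed,Tue,Thu,Tue) (Mon,Wed,Thu,Tue,Tue) (Mon,Thu,Tue,Wed,Tue) (Mon,Thu,Wed,Tue,Tue) (Mon,Thu,Thu,Tue,Tue) (Mon,Thu,Thu,Wed,Tue) — 14.
Migrate=Thu: (Mon,Mon,Tue,Wed,Tue) (Mon,Mon,Tue,Wed,Wed) (Mon,Mon,Tue,Thu,Tue) (Mon,Mon,Tue,Thu,Wed) (Mon,Mon,Wed,Tue,Tue) (Mon,Mon,Wed,Tue,Wed) (Mon,Mon,Wed,Thu,Tue) (Mon,Mon,Wed,Thu,Wed) (Mon,Mon,Thu,Tue,Tue) (Mon,Mon,Thu,Tue,Wed) (Mon,Mon,Thu,Wed,Tue) (Mon,Mon,Thu,Wed,Wed) (Mon,Tue,Tue,Wed,Wed) (Mon,Tue,Tue,Thu,Wed) (Mon,Tue,Wed,Thu,Tue) (Mon,Tue,Wed,Thu,Wed) (Mon,Tue,Thu,Wed,Tue) (Mon,Tue,Thu,Wed,Wed) (Mon,Wed,Tue,Thu,Tue) (Mon,Wed,Tue,Thu,Wed) (Mon,Wed,Wed,Tue,Tue) (Mon,Wed,Wed,Thu,Tue) (Mon,Wed,Thu,Tue,Tue) (Mon,Wed,Thu,Tue,Wed) (Mon,Thu,Tue,Wed,Tue) (Mon,Thu,Tue,Wed,Wed) (Mon,Thu,Wed,Tue,Tue) (Mon,Thu,Wed,Tue,Wed) (Tue,Mon,Wed,Thu,Wed) (Tue,Mon,Thu,Wed,Wed) (Tue,Tue,Wed,Mon,Wed) (Tue,Tue,Wed,Thu,Wed) (Tue,Tue,Thu,Mon,Wed) (Tue,Tue,Thu,Wed,Wed) (Tue,Wed,Thu,Mon,Wed) (Tue,Thu,Wed,Mon,Wed) — 36.
Summing: 14 + 36 = 50.

50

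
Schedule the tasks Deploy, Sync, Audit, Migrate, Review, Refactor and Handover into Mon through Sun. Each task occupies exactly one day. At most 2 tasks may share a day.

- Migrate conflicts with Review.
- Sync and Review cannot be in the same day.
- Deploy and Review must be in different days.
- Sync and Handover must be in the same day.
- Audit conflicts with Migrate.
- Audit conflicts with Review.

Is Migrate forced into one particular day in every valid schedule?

No

Migrate can be Mon (e.g. Audit=Wed, Handover=Tue, Deploy=Mon, Sync=Tue, Migrate=Mon, Refactor=Wed, Review=Thu) or Tue (e.g. Handover=Wed; Deploy=Mon; Review=Thu; Sync=Wed; Audit=Mon; Migrate=Tue; Refactor=Tue).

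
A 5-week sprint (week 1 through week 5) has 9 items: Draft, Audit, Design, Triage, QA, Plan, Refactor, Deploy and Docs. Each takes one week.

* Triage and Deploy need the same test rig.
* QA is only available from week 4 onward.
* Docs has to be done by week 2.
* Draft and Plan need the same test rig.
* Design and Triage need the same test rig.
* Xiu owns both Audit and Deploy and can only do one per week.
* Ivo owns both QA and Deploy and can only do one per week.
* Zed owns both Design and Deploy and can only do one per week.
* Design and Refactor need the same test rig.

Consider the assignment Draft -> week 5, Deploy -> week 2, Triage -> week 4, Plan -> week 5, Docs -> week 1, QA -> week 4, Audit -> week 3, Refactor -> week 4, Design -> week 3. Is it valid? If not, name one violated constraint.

Invalid. Draft and Plan need the same test rig.

Design and Triage need the same test rig — holds.
Draft and Plan need the same test rig — violated.
Triage and Deploy need the same test rig — holds.
Xiu owns both Audit and Deploy and can only do one per week — holds.
Zed owns both Design and Deploy and can only do one per week — holds.
QA is only available from week 4 onward — holds.
Docs has to be done by week 2 — holds.
Design and Refactor need the same test rig — holds.
Ivo owns both QA and Deploy and can only do one per week — holds.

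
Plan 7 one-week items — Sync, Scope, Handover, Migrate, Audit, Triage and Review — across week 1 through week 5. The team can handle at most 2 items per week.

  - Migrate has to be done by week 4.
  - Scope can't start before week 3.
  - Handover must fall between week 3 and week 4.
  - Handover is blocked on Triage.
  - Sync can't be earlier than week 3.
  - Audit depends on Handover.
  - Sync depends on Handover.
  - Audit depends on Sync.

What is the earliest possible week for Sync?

week 4

Sync is available from week 3; precedence pushes Sync to at least week 4; downstream work caps Sync at week 4.
Sync at week 4 is achievable: Scope in week 3, Review in week 2, Sync in week 4, Migrate in week 1, Handover in week 3, Triage in week 1, Audit in week 5.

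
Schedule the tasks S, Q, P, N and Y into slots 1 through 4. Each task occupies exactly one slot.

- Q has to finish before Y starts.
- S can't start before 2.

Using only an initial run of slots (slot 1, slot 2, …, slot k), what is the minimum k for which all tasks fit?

2 slots

The precedence chain requires at least 2 distinct slots.
2 works (last occupied slot: 2): for example S -> 2; N -> 1; P -> 1; Q -> 1; Y -> 2.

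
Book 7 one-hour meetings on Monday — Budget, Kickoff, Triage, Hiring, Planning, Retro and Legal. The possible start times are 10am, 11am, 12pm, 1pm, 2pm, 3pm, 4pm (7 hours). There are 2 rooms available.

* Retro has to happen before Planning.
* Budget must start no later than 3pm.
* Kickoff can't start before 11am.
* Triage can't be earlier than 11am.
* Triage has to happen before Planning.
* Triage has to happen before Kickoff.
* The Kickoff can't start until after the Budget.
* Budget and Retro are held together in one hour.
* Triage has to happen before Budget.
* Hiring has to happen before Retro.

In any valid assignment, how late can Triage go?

Triage is available from 11am; downstream work caps Triage at 2pm.
Triage at 2pm is achievable: Retro -> 3pm; Budget -> 3pm; Hiring -> 10am; Triage -> 2pm; Legal -> 10am; Kickoff -> 4pm; Planning -> 4pm.

2pm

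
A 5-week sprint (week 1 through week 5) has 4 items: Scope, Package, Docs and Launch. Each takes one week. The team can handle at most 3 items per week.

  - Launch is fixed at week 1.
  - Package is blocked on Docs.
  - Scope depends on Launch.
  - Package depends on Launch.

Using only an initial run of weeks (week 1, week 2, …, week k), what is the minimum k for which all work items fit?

The precedence chain requires at least 2 distinct weeks.
With at most 3 per week and 4 work items, at least 2 weeks are needed.
2 works (last occupied week: week 2): for example Launch=week 1; Package=week 2; Scope=week 2; Docs=week 1.

2 weeks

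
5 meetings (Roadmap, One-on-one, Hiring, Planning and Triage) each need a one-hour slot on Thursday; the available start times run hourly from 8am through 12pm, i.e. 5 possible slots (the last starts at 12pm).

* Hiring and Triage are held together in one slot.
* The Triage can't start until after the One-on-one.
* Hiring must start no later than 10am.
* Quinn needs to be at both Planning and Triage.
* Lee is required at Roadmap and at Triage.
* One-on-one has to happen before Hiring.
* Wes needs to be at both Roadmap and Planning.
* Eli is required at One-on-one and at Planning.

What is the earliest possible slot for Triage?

Precedence pushes Triage to at least 9am; Triage must be in the same slot as Hiring, which can't be after 10am, so Triage is at most 10am.
Triage at 9am is achievable: One-on-one=8am, Roadmap=8am, Triage=9am, Planning=10am, Hiring=9am.

9am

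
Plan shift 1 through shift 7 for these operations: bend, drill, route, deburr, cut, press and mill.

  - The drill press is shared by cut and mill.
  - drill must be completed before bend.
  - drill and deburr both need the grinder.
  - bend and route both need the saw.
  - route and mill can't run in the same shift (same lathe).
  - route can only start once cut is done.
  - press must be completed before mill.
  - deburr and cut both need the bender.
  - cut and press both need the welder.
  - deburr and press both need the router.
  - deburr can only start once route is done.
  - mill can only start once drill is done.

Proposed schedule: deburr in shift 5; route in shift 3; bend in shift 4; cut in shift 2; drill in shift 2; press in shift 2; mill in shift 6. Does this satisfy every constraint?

No — it violates: cut and press both need the welder

deburr and press both need the router — holds.
The drill press is shared by cut and mill — holds.
route and mill can't run in the same shift (same lathe) — holds.
cut and press both need the welder — violated.
press must be completed before mill — holds.
deburr can only start once route is done — holds.
mill can only start once drill is done — holds.
deburr and cut both need the bender — holds.
route can only start once cut is done — holds.
drill must be completed before bend — holds.
drill and deburr both need the grinder — holds.
bend and route both need the saw — holds.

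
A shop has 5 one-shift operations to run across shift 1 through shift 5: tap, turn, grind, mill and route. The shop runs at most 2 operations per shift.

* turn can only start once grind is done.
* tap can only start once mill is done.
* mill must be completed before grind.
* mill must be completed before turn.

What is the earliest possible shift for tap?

shift 2

Precedence pushes tap to at least shift 2.
tap at shift 2 is achievable: tap in shift 2, grind in shift 2, route in shift 1, mill in shift 1, turn in shift 3.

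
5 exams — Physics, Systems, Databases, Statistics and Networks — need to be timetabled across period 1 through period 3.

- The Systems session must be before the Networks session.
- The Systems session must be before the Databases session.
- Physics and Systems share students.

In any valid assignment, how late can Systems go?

Downstream work caps Systems at period 2.
Systems at period 2 is achievable: Networks=period 3; Systems=period 2; Statistics=period 1; Databases=period 3; Physics=period 1.

period 2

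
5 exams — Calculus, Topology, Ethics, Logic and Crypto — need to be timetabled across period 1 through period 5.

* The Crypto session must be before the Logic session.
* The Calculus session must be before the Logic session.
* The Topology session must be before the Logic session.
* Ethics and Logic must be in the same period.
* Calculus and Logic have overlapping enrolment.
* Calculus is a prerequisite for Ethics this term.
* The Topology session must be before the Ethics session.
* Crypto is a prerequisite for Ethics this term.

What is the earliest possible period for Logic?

Precedence pushes Logic to at least period 2.
Logic at period 2 is achievable: Crypto in period 1, Logic in period 2, Topology in period 1, Calculus in period 1, Ethics in period 2.

period 2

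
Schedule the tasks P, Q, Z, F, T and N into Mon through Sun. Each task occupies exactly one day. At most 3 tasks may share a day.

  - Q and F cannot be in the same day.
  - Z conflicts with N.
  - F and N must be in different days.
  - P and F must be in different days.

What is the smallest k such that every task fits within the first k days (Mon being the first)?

With at most 3 per day and 6 tasks, at least 2 days are needed.
2 works (last occupied day: Tue): for example F in Tue; Q in Mon; N in Mon; Z in Tue; T in Tue; P in Mon.

2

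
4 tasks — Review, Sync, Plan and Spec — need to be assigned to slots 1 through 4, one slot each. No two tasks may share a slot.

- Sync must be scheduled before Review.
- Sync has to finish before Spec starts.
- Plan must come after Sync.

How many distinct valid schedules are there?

Splitting on Review: it can be 2 (2), 3 (2), 4 (2). Listing each branch's schedules as (Sync, Plan, Spec):
Review=2: (1,3,4) (1,4,3) — 2.
Review=3: (1,2,4) (1,4,2) — 2.
Review=4: (1,2,3) (1,3,2) — 2.
Summing: 2 + 2 + 2 = 6.

6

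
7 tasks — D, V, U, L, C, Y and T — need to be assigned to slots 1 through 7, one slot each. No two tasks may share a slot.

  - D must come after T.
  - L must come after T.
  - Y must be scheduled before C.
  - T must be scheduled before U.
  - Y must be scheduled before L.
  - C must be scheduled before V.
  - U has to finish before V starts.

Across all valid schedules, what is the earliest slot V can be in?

5

Precedence pushes V to at least 3.
V at 5 is achievable: T=1, D=7, L=6, U=2, V=5, Y=3, C=4.
Nothing earlier works — the capacity limit rule out every slot before 5.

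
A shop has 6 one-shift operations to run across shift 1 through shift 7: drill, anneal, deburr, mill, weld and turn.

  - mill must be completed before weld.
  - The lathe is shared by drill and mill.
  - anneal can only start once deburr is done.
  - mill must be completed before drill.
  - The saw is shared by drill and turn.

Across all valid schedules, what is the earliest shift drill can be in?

shift 2

Precedence pushes drill to at least shift 2.
drill at shift 2 is achievable: turn=shift 1; anneal=shift 2; weld=shift 2; mill=shift 1; drill=shift 2; deburr=shift 1.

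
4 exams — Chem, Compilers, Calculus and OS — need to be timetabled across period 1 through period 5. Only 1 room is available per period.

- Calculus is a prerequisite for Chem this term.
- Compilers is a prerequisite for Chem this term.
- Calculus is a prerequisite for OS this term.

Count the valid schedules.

Splitting on Chem: it can be period 3 (4), period 4 (9), period 5 (12). Listing each branch's schedules as (Compilers, Calculus, OS) by period number:
Chem=period 3: (1,2,4) (1,2,5) (2,1,4) (2,1,5) — 4.
Chem=period 4: (1,2,3) (1,2,5) (1,3,5) (2,1,3) (2,1,5) (2,3,5) (3,1,2) (3,1,5) (3,2,5) — 9.
Chem=period 5: (1,2,3) (1,2,4) (1,3,4) (2,1,3) (2,1,4) (2,3,4) (3,1,2) (3,1,4) (3,2,4) (4,1,2) (4,1,3) (4,2,3) — 12.
Summing: 4 + 9 + 12 = 25.

25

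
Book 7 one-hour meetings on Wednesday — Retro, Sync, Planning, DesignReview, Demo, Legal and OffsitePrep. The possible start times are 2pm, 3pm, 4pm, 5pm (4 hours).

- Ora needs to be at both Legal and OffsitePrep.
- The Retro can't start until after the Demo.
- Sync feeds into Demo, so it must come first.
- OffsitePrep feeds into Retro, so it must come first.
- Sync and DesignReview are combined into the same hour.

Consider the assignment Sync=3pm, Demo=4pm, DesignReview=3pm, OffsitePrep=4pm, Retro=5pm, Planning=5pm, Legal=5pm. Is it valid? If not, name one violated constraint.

Ora needs to be at both Legal and OffsitePrep — holds.
The Retro can't start until after the Demo — holds.
Sync and DesignReview are combined into the same hour — holds.
OffsitePrep feeds into Retro, so it must come first — holds.
Sync feeds into Demo, so it must come first — holds.

Yes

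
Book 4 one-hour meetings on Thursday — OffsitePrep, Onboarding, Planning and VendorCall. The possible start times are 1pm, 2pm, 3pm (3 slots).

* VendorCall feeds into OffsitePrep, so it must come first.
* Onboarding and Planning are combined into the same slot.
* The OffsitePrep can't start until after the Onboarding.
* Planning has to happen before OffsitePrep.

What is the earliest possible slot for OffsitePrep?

Precedence pushes OffsitePrep to at least 2pm.
OffsitePrep at 2pm is achievable: VendorCall -> 1pm, Onboarding -> 1pm, Planning -> 1pm, OffsitePrep -> 2pm.

2pm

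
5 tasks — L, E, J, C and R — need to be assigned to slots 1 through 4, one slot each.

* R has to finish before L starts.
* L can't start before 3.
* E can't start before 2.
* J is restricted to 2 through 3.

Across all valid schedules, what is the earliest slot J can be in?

2

J is available from 2; J's own window allows nothing later than 3.
J at 2 is achievable: L -> 3, C -> 1, R -> 1, E -> 2, J -> 2.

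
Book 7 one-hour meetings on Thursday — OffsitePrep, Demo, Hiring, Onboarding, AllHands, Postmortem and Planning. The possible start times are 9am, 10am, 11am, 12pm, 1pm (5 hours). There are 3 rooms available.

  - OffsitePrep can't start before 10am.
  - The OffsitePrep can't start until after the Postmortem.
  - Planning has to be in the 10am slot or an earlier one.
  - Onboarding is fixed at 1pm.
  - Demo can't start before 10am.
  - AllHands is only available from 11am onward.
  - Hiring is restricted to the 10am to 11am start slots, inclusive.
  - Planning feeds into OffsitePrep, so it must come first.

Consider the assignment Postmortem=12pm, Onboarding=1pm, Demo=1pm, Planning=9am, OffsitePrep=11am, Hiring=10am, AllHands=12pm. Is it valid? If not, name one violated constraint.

No — it violates: The OffsitePrep can't start until after the Postmortem

Onboarding is fixed at 1pm — holds.
AllHands is only available from 11am onward — holds.
OffsitePrep can't start before 10am — holds.
There are 3 rooms available — holds.
Planning has to be in the 10am slot or an earlier one — holds.
Hiring is restricted to the 10am to 11am start slots, inclusive — holds.
The OffsitePrep can't start until after the Postmortem — violated.
Planning feeds into OffsitePrep, so it must come first — holds.
Demo can't start before 10am — holds.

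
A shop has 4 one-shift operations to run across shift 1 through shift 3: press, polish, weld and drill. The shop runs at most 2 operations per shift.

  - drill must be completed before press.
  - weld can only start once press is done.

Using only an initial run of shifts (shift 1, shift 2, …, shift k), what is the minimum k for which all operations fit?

3 shifts

The precedence chain requires at least 3 distinct shifts.
With at most 2 per shift and 4 operations, at least 2 shifts are needed.
3 works (last occupied shift: shift 3): for example weld=shift 3, drill=shift 1, press=shift 2, polish=shift 1.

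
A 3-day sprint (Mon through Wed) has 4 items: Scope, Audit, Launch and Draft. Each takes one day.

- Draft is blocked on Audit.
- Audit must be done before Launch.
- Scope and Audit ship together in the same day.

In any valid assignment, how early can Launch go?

Precedence pushes Launch to at least Tue.
Launch at Tue is achievable: Draft in Tue, Scope in Mon, Launch in Tue, Audit in Mon.

Tue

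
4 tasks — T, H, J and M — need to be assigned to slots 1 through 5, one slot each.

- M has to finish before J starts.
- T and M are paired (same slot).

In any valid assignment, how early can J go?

2

Precedence pushes J to at least 2.
J at 2 is achievable: T=1; H=1; J=2; M=1.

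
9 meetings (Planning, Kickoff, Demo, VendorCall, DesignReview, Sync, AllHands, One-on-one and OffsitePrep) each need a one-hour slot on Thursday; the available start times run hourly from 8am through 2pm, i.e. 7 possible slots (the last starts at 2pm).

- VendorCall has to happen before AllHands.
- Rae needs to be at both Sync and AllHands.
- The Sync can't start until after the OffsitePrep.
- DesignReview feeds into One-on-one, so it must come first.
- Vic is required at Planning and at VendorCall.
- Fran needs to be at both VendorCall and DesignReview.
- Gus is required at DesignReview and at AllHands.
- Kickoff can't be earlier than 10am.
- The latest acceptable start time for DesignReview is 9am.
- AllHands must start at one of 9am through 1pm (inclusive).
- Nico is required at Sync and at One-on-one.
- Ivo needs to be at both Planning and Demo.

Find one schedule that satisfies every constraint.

One-on-one=10am, VendorCall=9am, OffsitePrep=8am, AllHands=10am, Kickoff=10am, Demo=9am, Planning=8am, DesignReview=8am, Sync=9am

Checking: OffsitePrep(8am) before Sync(9am); VendorCall(9am) before AllHands(10am); DesignReview(8am) before One-on-one(10am); Sync(9am) != One-on-one(10am); Planning(8am) != Demo(9am); VendorCall(9am) != DesignReview(8am); Sync(9am) != AllHands(10am); Planning(8am) != VendorCall(9am); DesignReview(8am) != AllHands(10am); AllHands=10am in [9am,1pm]; DesignReview=8am in [8am,9am]; Kickoff=10am in [10am,2pm].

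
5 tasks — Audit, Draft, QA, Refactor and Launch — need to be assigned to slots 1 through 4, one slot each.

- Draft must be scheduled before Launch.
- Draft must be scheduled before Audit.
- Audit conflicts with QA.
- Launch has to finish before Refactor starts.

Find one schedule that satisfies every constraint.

Draft -> 1; Launch -> 2; Refactor -> 3; Audit -> 2; QA -> 1

Checking: Launch(2) before Refactor(3); Draft(1) before Launch(2); Draft(1) before Audit(2); Audit(2) != QA(1).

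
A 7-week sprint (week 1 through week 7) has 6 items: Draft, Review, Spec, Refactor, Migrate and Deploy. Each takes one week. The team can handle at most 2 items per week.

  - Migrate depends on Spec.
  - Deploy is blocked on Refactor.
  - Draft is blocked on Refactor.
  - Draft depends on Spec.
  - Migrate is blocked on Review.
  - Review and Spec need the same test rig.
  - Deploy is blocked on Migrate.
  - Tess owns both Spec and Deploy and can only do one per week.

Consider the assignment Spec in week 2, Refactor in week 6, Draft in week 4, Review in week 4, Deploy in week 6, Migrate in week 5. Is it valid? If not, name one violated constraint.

Review and Spec need the same test rig — holds.
The team can handle at most 2 items per week — holds.
Draft is blocked on Refactor — violated.
Deploy is blocked on Refactor — violated.
Tess owns both Spec and Deploy and can only do one per week — holds.
Migrate is blocked on Review — holds.
Migrate depends on Spec — holds.
Deploy is blocked on Migrate — holds.
Draft depends on Spec — holds.

Invalid. Draft is blocked on Refactor.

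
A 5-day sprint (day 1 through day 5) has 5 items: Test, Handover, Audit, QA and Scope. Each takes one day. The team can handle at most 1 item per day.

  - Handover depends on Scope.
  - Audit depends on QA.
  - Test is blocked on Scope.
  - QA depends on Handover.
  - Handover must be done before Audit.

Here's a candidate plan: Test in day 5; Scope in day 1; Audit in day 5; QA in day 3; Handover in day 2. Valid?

Handover depends on Scope — holds.
QA depends on Handover — holds.
Audit depends on QA — holds.
Handover must be done before Audit — holds.
Test is blocked on Scope — holds.
The team can handle at most 1 item per day — violated.

No. The team can handle at most 1 item per day is not satisfied.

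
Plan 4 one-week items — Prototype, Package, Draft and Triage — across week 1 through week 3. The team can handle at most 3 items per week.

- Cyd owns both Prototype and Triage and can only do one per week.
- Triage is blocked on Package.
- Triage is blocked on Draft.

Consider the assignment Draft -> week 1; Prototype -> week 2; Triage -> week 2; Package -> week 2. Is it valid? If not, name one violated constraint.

No — it violates: Cyd owns both Prototype and Triage and can only do one per week

Triage is blocked on Package — violated.
The team can handle at most 3 items per week — holds.
Triage is blocked on Draft — holds.
Cyd owns both Prototype and Triage and can only do one per week — violated.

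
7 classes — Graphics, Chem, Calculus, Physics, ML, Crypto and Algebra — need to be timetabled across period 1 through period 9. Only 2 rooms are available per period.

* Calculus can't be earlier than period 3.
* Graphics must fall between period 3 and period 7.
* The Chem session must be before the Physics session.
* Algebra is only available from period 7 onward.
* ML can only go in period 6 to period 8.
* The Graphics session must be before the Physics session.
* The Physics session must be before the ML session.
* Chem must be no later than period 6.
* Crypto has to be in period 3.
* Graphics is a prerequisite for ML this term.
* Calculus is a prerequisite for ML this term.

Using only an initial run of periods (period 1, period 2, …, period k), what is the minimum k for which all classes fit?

7

The precedence chain requires at least 3 distinct periods.
With at most 2 per period and 7 classes, at least 4 periods are needed.
Algebra can't be placed before period 7, so the schedule must run through at least period 7.
7 works (last occupied period: period 7): for example Chem=period 1, Algebra=period 7, Crypto=period 3, Physics=period 4, ML=period 6, Calculus=period 4, Graphics=period 3.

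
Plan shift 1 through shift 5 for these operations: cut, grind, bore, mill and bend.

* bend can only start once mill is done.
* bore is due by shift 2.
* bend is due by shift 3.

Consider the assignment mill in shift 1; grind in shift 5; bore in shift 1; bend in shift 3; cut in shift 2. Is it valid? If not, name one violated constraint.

bend is due by shift 3 — holds.
bend can only start once mill is done — holds.
bore is due by shift 2 — holds.

Yes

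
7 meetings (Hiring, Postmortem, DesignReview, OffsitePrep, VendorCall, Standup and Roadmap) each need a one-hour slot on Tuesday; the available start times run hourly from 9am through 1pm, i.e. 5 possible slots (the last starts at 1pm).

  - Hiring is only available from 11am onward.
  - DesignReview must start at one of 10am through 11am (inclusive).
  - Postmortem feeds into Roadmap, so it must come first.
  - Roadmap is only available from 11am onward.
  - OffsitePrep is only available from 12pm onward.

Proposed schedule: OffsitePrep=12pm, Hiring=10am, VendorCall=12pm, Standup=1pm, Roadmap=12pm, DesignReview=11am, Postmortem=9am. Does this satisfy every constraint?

No — it violates: Hiring is only available from 11am onward

Hiring is only available from 11am onward — violated.
Roadmap is only available from 11am onward — holds.
OffsitePrep is only available from 12pm onward — holds.
Postmortem feeds into Roadmap, so it must come first — holds.
DesignReview must start at one of 10am through 11am (inclusive) — holds.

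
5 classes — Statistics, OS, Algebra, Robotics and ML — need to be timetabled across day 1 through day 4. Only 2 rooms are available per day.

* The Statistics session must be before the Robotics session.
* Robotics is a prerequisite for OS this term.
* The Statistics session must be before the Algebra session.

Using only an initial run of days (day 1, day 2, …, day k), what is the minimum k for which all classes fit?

The precedence chain requires at least 3 distinct days.
With at most 2 per day and 5 classes, at least 3 days are needed.
3 works (last occupied day: day 3): for example Robotics=day 2; Statistics=day 1; ML=day 1; Algebra=day 2; OS=day 3.

3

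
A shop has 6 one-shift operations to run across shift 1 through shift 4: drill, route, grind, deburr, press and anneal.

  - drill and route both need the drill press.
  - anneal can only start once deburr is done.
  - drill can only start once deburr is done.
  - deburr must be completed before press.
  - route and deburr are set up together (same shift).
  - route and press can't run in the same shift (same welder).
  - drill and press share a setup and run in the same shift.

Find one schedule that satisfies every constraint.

anneal in shift 2, press in shift 2, deburr in shift 1, grind in shift 1, route in shift 1, drill in shift 2

Checking: deburr(shift 1) before drill(shift 2); deburr(shift 1) before press(shift 2); deburr(shift 1) before anneal(shift 2); drill(shift 2) != route(shift 1); route(shift 1) != press(shift 2); drill = press = shift 2; route = deburr = shift 1.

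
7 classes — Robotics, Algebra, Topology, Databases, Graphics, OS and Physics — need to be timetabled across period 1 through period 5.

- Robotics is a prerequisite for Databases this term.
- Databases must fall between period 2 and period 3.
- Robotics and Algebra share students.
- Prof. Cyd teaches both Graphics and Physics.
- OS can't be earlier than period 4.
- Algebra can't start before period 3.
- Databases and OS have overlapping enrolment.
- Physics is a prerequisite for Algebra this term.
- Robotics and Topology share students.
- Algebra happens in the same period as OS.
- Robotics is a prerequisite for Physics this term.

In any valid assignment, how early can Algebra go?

period 4

Algebra is available from period 3; Algebra must be in the same period as OS, which can't be before period 4, so Algebra is at least period 4.
Algebra at period 4 is achievable: Databases=period 2; Topology=period 2; OS=period 4; Robotics=period 1; Algebra=period 4; Physics=period 2; Graphics=period 1.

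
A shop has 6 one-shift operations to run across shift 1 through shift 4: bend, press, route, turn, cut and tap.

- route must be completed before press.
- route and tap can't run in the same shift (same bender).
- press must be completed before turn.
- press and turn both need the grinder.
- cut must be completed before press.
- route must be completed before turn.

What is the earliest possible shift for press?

Precedence pushes press to at least shift 2; downstream work caps press at shift 3.
press at shift 2 is achievable: bend in shift 1; turn in shift 3; tap in shift 2; cut in shift 1; route in shift 1; press in shift 2.

shift 2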